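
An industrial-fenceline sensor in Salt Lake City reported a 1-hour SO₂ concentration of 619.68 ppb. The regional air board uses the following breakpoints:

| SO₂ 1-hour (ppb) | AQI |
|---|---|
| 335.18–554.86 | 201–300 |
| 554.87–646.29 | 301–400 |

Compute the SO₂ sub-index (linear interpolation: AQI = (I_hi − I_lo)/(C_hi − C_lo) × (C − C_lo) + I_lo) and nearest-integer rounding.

371

SO₂: 619.68 ∈ [554.87, 646.29] ↔ index [301, 400].
301 + (619.68−554.87)·(400−301)/(646.29−554.87) = 301 + 64.81·99/91.42 ≈ 371.18, so AQI = 371.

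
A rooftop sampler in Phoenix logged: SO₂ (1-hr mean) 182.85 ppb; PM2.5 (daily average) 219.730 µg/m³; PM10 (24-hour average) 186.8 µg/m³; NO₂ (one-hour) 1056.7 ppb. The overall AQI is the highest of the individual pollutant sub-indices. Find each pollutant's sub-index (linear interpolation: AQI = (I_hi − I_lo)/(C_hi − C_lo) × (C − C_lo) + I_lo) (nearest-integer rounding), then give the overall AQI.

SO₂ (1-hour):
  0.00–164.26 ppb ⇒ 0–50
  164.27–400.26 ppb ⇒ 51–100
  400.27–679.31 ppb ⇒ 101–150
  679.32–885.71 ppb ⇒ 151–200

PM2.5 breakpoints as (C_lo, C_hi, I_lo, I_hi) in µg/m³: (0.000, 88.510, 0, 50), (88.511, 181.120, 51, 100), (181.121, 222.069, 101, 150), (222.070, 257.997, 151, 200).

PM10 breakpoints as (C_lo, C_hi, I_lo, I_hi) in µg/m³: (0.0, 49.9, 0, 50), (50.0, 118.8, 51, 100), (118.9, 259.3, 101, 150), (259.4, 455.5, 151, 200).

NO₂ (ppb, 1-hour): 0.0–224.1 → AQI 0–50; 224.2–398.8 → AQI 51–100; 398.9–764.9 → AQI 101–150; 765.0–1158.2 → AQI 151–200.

SO₂: row 164.27–400.26 (AQI 51–100). (100−51)·(182.85−164.27)/(400.26−164.27) + 51 = 49·18.58/235.99 + 51 ≈ 54.86 → 55.
PM2.5: 219.730 ∈ [181.121, 222.069] ↔ index [101, 150].
101 + (219.730−181.121)·(150−101)/(222.069−181.121) = 101 + 38.609·49/40.948 ≈ 147.20, so AQI = 147.
PM10: 186.8 lies in 118.9–259.3, so I_lo=101, I_hi=150, C_lo=118.9, C_hi=259.3.
(150−101)/(259.3−118.9) × (186.8−118.9) + 101 = 49/140.4 × 67.9 + 101 ≈ 124.70 → 125.
NO₂: 1056.7 lies in 765.0–1158.2, so I_lo=151, I_hi=200, C_lo=765.0, C_hi=1158.2.
(200−151)/(1158.2−765.0) × (1056.7−765.0) + 151 = 49/393.2 × 291.7 + 151 ≈ 187.35 → 187.
Sub-indices: SO₂→55, PM2.5→147, PM10→125, NO₂→187. Overall AQI = max = 187; dominant pollutant is NO₂.
AQI 187: Unhealthy.

187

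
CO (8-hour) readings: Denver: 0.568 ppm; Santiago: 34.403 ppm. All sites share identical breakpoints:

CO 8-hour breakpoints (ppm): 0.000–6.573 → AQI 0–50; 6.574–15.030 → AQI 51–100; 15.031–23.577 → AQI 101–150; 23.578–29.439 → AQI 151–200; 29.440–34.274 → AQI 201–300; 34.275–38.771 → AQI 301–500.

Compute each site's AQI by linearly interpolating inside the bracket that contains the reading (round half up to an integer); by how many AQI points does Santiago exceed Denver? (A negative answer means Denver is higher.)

303

Denver: row 0.000–6.573 (AQI 0–50). (50−0)·(0.568−0.000)/(6.573−0.000) + 0 = 50·0.568/6.573 + 0 ≈ 4.32 → 4.
Santiago: 34.403 lies in 34.275–38.771, so I_lo=301, I_hi=500, C_lo=34.275, C_hi=38.771.
(500−301)/(38.771−34.275) × (34.403−34.275) + 301 = 199/4.496 × 0.128 + 301 ≈ 306.67 → 307.
AQIs: Denver=4, Santiago=307. Santiago (307) − Denver (4) = 303.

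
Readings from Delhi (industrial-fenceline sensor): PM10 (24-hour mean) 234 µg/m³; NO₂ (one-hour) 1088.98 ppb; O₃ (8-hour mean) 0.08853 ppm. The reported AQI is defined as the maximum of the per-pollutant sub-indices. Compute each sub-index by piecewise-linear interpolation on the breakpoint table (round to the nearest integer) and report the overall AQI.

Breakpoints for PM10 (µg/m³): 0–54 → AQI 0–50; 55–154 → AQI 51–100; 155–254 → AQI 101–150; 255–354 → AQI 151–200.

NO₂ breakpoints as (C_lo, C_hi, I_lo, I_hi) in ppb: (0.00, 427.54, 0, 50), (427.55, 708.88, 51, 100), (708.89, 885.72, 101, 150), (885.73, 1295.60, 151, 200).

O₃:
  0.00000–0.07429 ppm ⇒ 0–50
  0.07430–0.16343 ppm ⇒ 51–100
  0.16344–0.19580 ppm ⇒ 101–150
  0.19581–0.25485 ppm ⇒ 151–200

PM10: row 155–254 (AQI 101–150). (150−101)·(234−155)/(254−155) + 101 = 49·79/99 + 101 ≈ 140.10 → 140.
NO₂: 1088.98 ∈ [885.73, 1295.60] ↔ index [151, 200].
151 + (1088.98−885.73)·(200−151)/(1295.60−885.73) = 151 + 203.25·49/409.87 ≈ 175.30, so AQI = 175.
O₃: row 0.07430–0.16343 (AQI 51–100). (100−51)·(0.08853−0.07430)/(0.16343−0.07430) + 51 = 49·0.01423/0.08913 + 51 ≈ 58.82 → 59.
Sub-indices: PM10→140, NO₂→175, O₃→59. Overall AQI = max = 175; dominant pollutant is NO₂.

175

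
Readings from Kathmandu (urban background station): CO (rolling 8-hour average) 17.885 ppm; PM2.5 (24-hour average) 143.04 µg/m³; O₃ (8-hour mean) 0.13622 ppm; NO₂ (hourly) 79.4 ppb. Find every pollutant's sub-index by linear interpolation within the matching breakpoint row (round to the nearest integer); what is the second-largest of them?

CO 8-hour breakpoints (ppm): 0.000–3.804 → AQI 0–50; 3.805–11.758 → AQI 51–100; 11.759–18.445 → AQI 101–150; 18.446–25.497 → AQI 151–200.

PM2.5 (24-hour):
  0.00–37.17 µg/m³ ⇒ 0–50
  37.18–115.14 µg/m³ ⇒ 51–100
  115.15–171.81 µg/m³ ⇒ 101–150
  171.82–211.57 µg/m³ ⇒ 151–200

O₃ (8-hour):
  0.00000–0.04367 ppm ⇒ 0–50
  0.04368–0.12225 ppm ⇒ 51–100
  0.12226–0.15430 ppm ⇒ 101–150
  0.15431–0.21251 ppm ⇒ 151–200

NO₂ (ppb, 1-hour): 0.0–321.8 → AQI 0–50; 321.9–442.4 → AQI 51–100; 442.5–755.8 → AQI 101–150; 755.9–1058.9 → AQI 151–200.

125

CO 17.885: bracket 11.759–18.445 → index 101–150; slope 49/6.686, offset 6.126.
AQI = 101 + 49/6.686·6.126 ≈ 145.90 ⇒ 146.
PM2.5: 143.04 ∈ [115.15, 171.81] ↔ index [101, 150].
101 + (143.04−115.15)·(150−101)/(171.81−115.15) = 101 + 27.89·49/56.66 ≈ 125.12, so AQI = 125.
O₃: 0.13622 lies in 0.12226–0.15430, so I_lo=101, I_hi=150, C_lo=0.12226, C_hi=0.15430.
(150−101)/(0.15430−0.12226) × (0.13622−0.12226) + 101 = 49/0.03204 × 0.01396 + 101 ≈ 122.35 → 122.
NO₂: 79.4 ∈ [0.0, 321.8] ↔ index [0, 50].
0 + (79.4−0.0)·(50−0)/(321.8−0.0) = 0 + 79.4·50/321.8 ≈ 12.34, so AQI = 12.
Sub-indices: CO→146, PM2.5→125, O₃→122, NO₂→12. Ranked high→low: 146, 125, 122, 12. Second-highest sub-index = 125.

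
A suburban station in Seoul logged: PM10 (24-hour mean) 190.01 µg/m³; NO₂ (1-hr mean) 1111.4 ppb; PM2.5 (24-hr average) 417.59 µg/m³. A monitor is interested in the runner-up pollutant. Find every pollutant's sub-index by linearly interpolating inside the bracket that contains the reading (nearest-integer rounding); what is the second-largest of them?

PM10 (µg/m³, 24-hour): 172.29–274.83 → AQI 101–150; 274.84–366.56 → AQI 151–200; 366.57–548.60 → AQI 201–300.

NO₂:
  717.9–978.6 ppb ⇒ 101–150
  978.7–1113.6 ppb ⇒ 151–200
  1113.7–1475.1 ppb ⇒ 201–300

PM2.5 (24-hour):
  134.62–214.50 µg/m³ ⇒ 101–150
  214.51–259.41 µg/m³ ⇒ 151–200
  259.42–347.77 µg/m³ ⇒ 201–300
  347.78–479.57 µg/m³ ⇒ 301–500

PM10: 190.01 ∈ [172.29, 274.83] ↔ index [101, 150].
101 + (190.01−172.29)·(150−101)/(274.83−172.29) = 101 + 17.72·49/102.54 ≈ 109.47, so AQI = 109.
NO₂: 1111.4 ∈ [978.7, 1113.6] ↔ index [151, 200].
151 + (1111.4−978.7)·(200−151)/(1113.6−978.7) = 151 + 132.7·49/134.9 ≈ 199.20, so AQI = 199.
PM2.5 417.59: bracket 347.78–479.57 → index 301–500; slope 199/131.79, offset 69.81.
AQI = 301 + 199/131.79·69.81 ≈ 406.41 ⇒ 406.
Sub-indices: PM10→109, NO₂→199, PM2.5→406. Ranked high→low: 406, 199, 109. Second-highest sub-index = 199.

199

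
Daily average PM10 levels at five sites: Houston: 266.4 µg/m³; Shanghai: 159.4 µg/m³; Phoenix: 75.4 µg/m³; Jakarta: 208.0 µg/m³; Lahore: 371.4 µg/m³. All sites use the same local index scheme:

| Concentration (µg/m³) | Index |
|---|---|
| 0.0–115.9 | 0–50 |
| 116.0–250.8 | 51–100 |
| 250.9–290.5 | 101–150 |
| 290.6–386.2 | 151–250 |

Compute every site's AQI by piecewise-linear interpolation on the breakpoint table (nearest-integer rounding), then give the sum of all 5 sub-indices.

539

Houston 266.4: bracket 250.9–290.5 → index 101–150; slope 49/39.6, offset 15.5.
AQI = 101 + 49/39.6·15.5 ≈ 120.18 ⇒ 120.
Shanghai 159.4: bracket 116.0–250.8 → index 51–100; slope 49/134.8, offset 43.4.
AQI = 51 + 49/134.8·43.4 ≈ 66.78 ⇒ 67.
Phoenix: 75.4 ∈ [0.0, 115.9] ↔ index [0, 50].
0 + (75.4−0.0)·(50−0)/(115.9−0.0) = 0 + 75.4·50/115.9 ≈ 32.53, so AQI = 33.
Jakarta: 208.0 ∈ [116.0, 250.8] ↔ index [51, 100].
51 + (208.0−116.0)·(100−51)/(250.8−116.0) = 51 + 92.0·49/134.8 ≈ 84.44, so AQI = 84.
Lahore: row 290.6–386.2 (AQI 151–250). (250−151)·(371.4−290.6)/(386.2−290.6) + 151 = 99·80.8/95.6 + 151 ≈ 234.67 → 235.
AQIs: Houston=120, Shanghai=67, Phoenix=33, Jakarta=84, Lahore=235. Sum = 120 + 67 + 33 + 84 + 235 = 539.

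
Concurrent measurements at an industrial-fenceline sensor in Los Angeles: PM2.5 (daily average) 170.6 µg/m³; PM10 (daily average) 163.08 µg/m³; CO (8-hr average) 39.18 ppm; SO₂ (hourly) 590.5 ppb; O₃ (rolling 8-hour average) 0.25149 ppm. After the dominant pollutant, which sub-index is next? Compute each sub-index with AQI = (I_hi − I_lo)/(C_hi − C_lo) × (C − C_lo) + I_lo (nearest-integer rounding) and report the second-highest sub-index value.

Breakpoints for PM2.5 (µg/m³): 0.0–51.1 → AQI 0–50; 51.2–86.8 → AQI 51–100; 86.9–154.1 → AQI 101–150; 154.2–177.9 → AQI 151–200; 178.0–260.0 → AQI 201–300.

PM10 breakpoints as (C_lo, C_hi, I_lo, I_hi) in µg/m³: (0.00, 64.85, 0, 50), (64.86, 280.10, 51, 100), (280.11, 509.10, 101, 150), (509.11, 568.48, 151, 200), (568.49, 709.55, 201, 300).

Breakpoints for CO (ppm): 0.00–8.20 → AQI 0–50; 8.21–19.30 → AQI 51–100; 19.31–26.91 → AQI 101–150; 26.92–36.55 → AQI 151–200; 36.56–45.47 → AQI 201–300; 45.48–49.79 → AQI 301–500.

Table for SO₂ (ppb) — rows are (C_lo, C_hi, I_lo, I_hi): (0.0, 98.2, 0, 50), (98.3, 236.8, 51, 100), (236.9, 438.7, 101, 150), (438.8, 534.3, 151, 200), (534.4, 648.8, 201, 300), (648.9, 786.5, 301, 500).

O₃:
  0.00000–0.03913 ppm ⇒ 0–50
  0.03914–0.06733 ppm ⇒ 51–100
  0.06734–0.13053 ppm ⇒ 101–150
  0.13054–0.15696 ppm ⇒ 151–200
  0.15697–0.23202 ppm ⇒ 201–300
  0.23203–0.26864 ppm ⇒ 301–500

250

PM2.5: 170.6 ∈ [154.2, 177.9] ↔ index [151, 200].
151 + (170.6−154.2)·(200−151)/(177.9−154.2) = 151 + 16.4·49/23.7 ≈ 184.91, so AQI = 185.
PM10: row 64.86–280.10 (AQI 51–100). (100−51)·(163.08−64.86)/(280.10−64.86) + 51 = 49·98.22/215.24 + 51 ≈ 73.36 → 73.
CO: 39.18 ∈ [36.56, 45.47] ↔ index [201, 300].
201 + (39.18−36.56)·(300−201)/(45.47−36.56) = 201 + 2.62·99/8.91 ≈ 230.11, so AQI = 230.
SO₂ 590.5: bracket 534.4–648.8 → index 201–300; slope 99/114.4, offset 56.1.
AQI = 201 + 99/114.4·56.1 ≈ 249.55 ⇒ 250.
O₃: 0.25149 lies in 0.23203–0.26864, so I_lo=301, I_hi=500, C_lo=0.23203, C_hi=0.26864.
(500−301)/(0.26864−0.23203) × (0.25149−0.23203) + 301 = 199/0.03661 × 0.01946 + 301 ≈ 406.78 → 407.
Sub-indices: PM2.5→185, PM10→73, CO→230, SO₂→250, O₃→407. Ranked high→low: 407, 250, 230, 185, 73. Second-highest sub-index = 250.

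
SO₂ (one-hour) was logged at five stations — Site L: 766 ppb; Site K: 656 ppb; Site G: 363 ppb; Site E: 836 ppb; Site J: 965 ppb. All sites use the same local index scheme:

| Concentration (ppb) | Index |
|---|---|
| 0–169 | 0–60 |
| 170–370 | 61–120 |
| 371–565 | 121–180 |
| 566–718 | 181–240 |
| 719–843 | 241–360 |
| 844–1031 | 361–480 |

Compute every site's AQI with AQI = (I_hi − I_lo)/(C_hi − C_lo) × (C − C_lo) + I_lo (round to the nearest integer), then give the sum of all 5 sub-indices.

1411

Site L: row 719–843 (AQI 241–360). (360−241)·(766−719)/(843−719) + 241 = 119·47/124 + 241 ≈ 286.10 → 286.
Site K: row 566–718 (AQI 181–240). (240−181)·(656−566)/(718−566) + 181 = 59·90/152 + 181 ≈ 215.93 → 216.
Site G 363: bracket 170–370 → index 61–120; slope 59/200, offset 193.
AQI = 61 + 59/200·193 ≈ 117.94 ⇒ 118.
Site E: row 719–843 (AQI 241–360). (360−241)·(836−719)/(843−719) + 241 = 119·117/124 + 241 ≈ 353.28 → 353.
Site J 965: bracket 844–1031 → index 361–480; slope 119/187, offset 121.
AQI = 361 + 119/187·121 ≈ 438.00 ⇒ 438.
AQIs: Site L=286, Site K=216, Site G=118, Site E=353, Site J=438. Sum = 286 + 216 + 118 + 353 + 438 = 1411.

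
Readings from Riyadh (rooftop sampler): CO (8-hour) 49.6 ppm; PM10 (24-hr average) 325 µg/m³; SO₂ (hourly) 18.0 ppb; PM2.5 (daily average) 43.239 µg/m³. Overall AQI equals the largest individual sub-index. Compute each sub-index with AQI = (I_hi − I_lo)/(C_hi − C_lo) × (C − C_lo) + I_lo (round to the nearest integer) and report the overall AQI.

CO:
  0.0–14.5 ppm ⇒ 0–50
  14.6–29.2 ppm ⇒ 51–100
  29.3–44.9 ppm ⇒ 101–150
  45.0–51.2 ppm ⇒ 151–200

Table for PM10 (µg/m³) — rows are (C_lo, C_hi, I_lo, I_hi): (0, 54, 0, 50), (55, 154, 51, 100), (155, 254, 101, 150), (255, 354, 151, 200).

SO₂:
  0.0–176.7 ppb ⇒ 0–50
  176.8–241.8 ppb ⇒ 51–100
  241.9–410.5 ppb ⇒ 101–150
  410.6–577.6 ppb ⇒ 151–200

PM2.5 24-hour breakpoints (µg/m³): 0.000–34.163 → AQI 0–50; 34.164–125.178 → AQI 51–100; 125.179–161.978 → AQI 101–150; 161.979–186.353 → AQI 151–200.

CO: 49.6 ∈ [45.0, 51.2] ↔ index [151, 200].
151 + (49.6−45.0)·(200−151)/(51.2−45.0) = 151 + 4.6·49/6.2 ≈ 187.35, so AQI = 187.
PM10: 325 lies in 255–354, so I_lo=151, I_hi=200, C_lo=255, C_hi=354.
(200−151)/(354−255) × (325−255) + 151 = 49/99 × 70 + 151 ≈ 185.65 → 186.
SO₂: row 0.0–176.7 (AQI 0–50). (50−0)·(18.0−0.0)/(176.7−0.0) + 0 = 50·18.0/176.7 + 0 ≈ 5.09 → 5.
PM2.5: 43.239 ∈ [34.164, 125.178] ↔ index [51, 100].
51 + (43.239−34.164)·(100−51)/(125.178−34.164) = 51 + 9.075·49/91.014 ≈ 55.89, so AQI = 56.
Sub-indices: CO→187, PM10→186, SO₂→5, PM2.5→56. Overall AQI = max = 187; dominant pollutant is CO.

187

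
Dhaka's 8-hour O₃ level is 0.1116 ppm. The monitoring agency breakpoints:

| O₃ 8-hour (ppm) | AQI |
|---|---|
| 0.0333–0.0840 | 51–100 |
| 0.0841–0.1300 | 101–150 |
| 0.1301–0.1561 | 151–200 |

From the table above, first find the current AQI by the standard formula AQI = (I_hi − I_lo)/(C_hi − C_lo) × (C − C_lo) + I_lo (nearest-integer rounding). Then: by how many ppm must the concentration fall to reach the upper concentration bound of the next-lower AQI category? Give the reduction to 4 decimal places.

O₃: 0.1116 lies in 0.0841–0.1300, so I_lo=101, I_hi=150, C_lo=0.0841, C_hi=0.1300.
(150−101)/(0.1300−0.0841) × (0.1116−0.0841) + 101 = 49/0.0459 × 0.0275 + 101 ≈ 130.36 → 130.
Current AQI 130 is in the Unhealthy for Sensitive Groups range (101–150). The next-lower category tops out at AQI 100, whose upper concentration bound is 0.0840 ppm.
Reduction needed = 0.1116 − 0.0840 = 0.0276 ppm.

0.0276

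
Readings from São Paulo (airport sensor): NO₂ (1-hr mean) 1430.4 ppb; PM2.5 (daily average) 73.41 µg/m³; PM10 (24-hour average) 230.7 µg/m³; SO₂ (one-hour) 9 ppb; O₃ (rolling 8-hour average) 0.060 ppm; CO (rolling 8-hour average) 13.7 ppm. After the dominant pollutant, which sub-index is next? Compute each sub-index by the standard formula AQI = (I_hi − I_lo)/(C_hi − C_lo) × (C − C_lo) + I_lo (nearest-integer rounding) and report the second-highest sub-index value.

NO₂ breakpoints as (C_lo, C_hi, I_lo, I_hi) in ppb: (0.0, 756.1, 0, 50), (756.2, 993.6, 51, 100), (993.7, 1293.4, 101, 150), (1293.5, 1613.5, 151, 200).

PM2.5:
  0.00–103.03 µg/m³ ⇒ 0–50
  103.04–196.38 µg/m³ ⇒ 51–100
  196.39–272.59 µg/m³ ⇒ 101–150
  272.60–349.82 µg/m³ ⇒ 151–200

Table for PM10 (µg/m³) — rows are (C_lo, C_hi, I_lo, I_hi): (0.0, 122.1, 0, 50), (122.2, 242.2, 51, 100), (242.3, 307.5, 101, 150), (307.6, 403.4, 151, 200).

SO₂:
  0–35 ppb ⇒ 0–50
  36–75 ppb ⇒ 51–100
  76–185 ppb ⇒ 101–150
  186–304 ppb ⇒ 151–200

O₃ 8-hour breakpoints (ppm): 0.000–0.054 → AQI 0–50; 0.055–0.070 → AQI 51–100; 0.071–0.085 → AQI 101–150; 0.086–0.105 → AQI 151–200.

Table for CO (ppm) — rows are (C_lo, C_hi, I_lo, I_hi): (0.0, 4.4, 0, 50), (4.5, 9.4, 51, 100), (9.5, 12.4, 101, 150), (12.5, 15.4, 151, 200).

171

NO₂: 1430.4 lies in 1293.5–1613.5, so I_lo=151, I_hi=200, C_lo=1293.5, C_hi=1613.5.
(200−151)/(1613.5−1293.5) × (1430.4−1293.5) + 151 = 49/320.0 × 136.9 + 151 ≈ 171.96 → 172.
PM2.5: row 0.00–103.03 (AQI 0–50). (50−0)·(73.41−0.00)/(103.03−0.00) + 0 = 50·73.41/103.03 + 0 ≈ 35.63 → 36.
PM10: 230.7 lies in 122.2–242.2, so I_lo=51, I_hi=100, C_lo=122.2, C_hi=242.2.
(100−51)/(242.2−122.2) × (230.7−122.2) + 51 = 49/120.0 × 108.5 + 51 ≈ 95.30 → 95.
SO₂ 9: bracket 0–35 → index 0–50; slope 50/35, offset 9.
AQI = 0 + 50/35·9 ≈ 12.86 ⇒ 13.
O₃ 0.060: bracket 0.055–0.070 → index 51–100; slope 49/0.015, offset 0.005.
AQI = 51 + 49/0.015·0.005 ≈ 67.33 ⇒ 67.
CO 13.7: bracket 12.5–15.4 → index 151–200; slope 49/2.9, offset 1.2.
AQI = 151 + 49/2.9·1.2 ≈ 171.28 ⇒ 171.
Sub-indices: NO₂→172, PM2.5→36, PM10→95, SO₂→13, O₃→67, CO→171. Ranked high→low: 172, 171, 95, 67, 36, 13. Second-highest sub-index = 171.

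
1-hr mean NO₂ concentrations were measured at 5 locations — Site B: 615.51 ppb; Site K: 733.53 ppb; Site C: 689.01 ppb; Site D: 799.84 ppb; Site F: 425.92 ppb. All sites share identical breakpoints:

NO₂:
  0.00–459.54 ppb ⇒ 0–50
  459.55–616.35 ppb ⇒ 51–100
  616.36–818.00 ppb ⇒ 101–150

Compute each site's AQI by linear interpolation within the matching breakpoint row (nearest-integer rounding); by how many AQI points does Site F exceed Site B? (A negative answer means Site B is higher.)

-54

Site B: 615.51 lies in 459.55–616.35, so I_lo=51, I_hi=100, C_lo=459.55, C_hi=616.35.
(100−51)/(616.35−459.55) × (615.51−459.55) + 51 = 49/156.80 × 155.96 + 51 ≈ 99.74 → 100.
Site K: 733.53 lies in 616.36–818.00, so I_lo=101, I_hi=150, C_lo=616.36, C_hi=818.00.
(150−101)/(818.00−616.36) × (733.53−616.36) + 101 = 49/201.64 × 117.17 + 101 ≈ 129.47 → 129.
Site C: 689.01 ∈ [616.36, 818.00] ↔ index [101, 150].
101 + (689.01−616.36)·(150−101)/(818.00−616.36) = 101 + 72.65·49/201.64 ≈ 118.65, so AQI = 119.
Site D: row 616.36–818.00 (AQI 101–150). (150−101)·(799.84−616.36)/(818.00−616.36) + 101 = 49·183.48/201.64 + 101 ≈ 145.59 → 146.
Site F: row 0.00–459.54 (AQI 0–50). (50−0)·(425.92−0.00)/(459.54−0.00) + 0 = 50·425.92/459.54 + 0 ≈ 46.34 → 46.
AQIs: Site B=100, Site K=129, Site C=119, Site D=146, Site F=46. Site F (46) − Site B (100) = -54.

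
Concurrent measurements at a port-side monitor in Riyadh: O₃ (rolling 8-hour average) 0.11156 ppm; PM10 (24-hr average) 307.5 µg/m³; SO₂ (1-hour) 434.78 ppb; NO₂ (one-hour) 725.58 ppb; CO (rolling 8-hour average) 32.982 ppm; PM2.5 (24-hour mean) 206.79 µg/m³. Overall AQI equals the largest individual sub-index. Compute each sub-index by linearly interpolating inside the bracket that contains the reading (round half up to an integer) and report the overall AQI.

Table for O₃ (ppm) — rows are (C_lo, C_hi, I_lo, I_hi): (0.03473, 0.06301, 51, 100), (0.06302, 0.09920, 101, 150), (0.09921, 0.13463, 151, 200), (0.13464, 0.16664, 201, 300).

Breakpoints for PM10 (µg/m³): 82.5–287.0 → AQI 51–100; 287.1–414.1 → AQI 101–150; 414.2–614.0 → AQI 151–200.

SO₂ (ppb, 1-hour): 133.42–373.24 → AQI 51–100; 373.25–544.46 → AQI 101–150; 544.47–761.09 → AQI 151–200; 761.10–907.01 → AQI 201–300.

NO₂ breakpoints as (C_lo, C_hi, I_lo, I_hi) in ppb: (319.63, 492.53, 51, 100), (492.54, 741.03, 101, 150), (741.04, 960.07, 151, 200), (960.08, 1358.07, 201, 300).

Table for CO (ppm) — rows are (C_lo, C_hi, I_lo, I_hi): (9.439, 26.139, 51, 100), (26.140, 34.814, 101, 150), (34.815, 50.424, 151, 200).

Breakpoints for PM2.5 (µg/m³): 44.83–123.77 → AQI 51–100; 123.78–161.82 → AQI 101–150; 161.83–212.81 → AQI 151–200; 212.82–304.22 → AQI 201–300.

O₃: 0.11156 ∈ [0.09921, 0.13463] ↔ index [151, 200].
151 + (0.11156−0.09921)·(200−151)/(0.13463−0.09921) = 151 + 0.01235·49/0.03542 ≈ 168.08, so AQI = 168.
PM10: 307.5 lies in 287.1–414.1, so I_lo=101, I_hi=150, C_lo=287.1, C_hi=414.1.
(150−101)/(414.1−287.1) × (307.5−287.1) + 101 = 49/127.0 × 20.4 + 101 ≈ 108.87 → 109.
SO₂: 434.78 ∈ [373.25, 544.46] ↔ index [101, 150].
101 + (434.78−373.25)·(150−101)/(544.46−373.25) = 101 + 61.53·49/171.21 ≈ 118.61, so AQI = 119.
NO₂: row 492.54–741.03 (AQI 101–150). (150−101)·(725.58−492.54)/(741.03−492.54) + 101 = 49·233.04/248.49 + 101 ≈ 146.95 → 147.
CO: 32.982 lies in 26.140–34.814, so I_lo=101, I_hi=150, C_lo=26.140, C_hi=34.814.
(150−101)/(34.814−26.140) × (32.982−26.140) + 101 = 49/8.674 × 6.842 + 101 ≈ 139.65 → 140.
PM2.5 206.79: bracket 161.83–212.81 → index 151–200; slope 49/50.98, offset 44.96.
AQI = 151 + 49/50.98·44.96 ≈ 194.21 ⇒ 194.
Sub-indices: O₃→168, PM10→109, SO₂→119, NO₂→147, CO→140, PM2.5→194. Overall AQI = max = 194; dominant pollutant is PM2.5.
AQI 194: Unhealthy.

194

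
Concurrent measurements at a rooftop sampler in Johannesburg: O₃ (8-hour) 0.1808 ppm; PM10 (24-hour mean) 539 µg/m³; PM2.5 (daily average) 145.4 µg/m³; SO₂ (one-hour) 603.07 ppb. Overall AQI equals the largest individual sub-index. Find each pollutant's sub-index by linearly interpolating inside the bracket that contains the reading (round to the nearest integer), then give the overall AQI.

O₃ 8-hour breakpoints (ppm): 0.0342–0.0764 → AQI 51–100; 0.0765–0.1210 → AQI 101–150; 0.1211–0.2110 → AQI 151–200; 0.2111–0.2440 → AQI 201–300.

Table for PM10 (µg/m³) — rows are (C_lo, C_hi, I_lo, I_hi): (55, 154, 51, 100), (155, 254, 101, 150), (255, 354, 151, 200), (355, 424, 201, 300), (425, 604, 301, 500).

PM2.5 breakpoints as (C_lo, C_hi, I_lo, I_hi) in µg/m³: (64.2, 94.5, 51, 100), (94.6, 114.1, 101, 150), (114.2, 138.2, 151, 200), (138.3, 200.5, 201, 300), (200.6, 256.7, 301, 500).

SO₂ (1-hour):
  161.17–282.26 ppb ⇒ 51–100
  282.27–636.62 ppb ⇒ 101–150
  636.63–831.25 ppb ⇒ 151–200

428

O₃ 0.1808: bracket 0.1211–0.2110 → index 151–200; slope 49/0.0899, offset 0.0597.
AQI = 151 + 49/0.0899·0.0597 ≈ 183.54 ⇒ 184.
PM10: 539 lies in 425–604, so I_lo=301, I_hi=500, C_lo=425, C_hi=604.
(500−301)/(604−425) × (539−425) + 301 = 199/179 × 114 + 301 ≈ 427.74 → 428.
PM2.5 145.4: bracket 138.3–200.5 → index 201–300; slope 99/62.2, offset 7.1.
AQI = 201 + 99/62.2·7.1 ≈ 212.30 ⇒ 212.
SO₂: 603.07 lies in 282.27–636.62, so I_lo=101, I_hi=150, C_lo=282.27, C_hi=636.62.
(150−101)/(636.62−282.27) × (603.07−282.27) + 101 = 49/354.35 × 320.80 + 101 ≈ 145.36 → 145.
Sub-indices: O₃→184, PM10→428, PM2.5→212, SO₂→145. Overall AQI = max = 428; dominant pollutant is PM10.
AQI 428: Hazardous.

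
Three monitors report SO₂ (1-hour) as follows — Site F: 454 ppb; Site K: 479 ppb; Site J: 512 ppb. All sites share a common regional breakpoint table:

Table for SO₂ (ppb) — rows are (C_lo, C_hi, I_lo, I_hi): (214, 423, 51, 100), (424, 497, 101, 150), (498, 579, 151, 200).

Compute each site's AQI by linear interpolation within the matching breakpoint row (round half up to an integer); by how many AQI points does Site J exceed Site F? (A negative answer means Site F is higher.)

38

Site F 454: bracket 424–497 → index 101–150; slope 49/73, offset 30.
AQI = 101 + 49/73·30 ≈ 121.14 ⇒ 121.
Site K: 479 ∈ [424, 497] ↔ index [101, 150].
101 + (479−424)·(150−101)/(497−424) = 101 + 55·49/73 ≈ 137.92, so AQI = 138.
Site J: 512 lies in 498–579, so I_lo=151, I_hi=200, C_lo=498, C_hi=579.
(200−151)/(579−498) × (512−498) + 151 = 49/81 × 14 + 151 ≈ 159.47 → 159.
AQIs: Site F=121, Site K=138, Site J=159. Site J (159) − Site F (121) = 38.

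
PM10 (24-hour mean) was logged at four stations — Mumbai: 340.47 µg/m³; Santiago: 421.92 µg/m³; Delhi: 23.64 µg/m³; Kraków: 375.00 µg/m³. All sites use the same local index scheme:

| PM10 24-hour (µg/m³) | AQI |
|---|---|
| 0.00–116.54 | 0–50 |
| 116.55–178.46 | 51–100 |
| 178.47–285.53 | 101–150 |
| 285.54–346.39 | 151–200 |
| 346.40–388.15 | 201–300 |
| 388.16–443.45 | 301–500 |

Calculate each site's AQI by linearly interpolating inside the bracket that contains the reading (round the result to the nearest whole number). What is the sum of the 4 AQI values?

Mumbai: row 285.54–346.39 (AQI 151–200). (200−151)·(340.47−285.54)/(346.39−285.54) + 151 = 49·54.93/60.85 + 151 ≈ 195.23 → 195.
Santiago 421.92: bracket 388.16–443.45 → index 301–500; slope 199/55.29, offset 33.76.
AQI = 301 + 199/55.29·33.76 ≈ 422.51 ⇒ 423.
Delhi 23.64: bracket 0.00–116.54 → index 0–50; slope 50/116.54, offset 23.64.
AQI = 0 + 50/116.54·23.64 ≈ 10.14 ⇒ 10.
Kraków: 375.00 ∈ [346.40, 388.15] ↔ index [201, 300].
201 + (375.00−346.40)·(300−201)/(388.15−346.40) = 201 + 28.60·99/41.75 ≈ 268.82, so AQI = 269.
AQIs: Mumbai=195, Santiago=423, Delhi=10, Kraków=269. Sum = 195 + 423 + 10 + 269 = 897.

897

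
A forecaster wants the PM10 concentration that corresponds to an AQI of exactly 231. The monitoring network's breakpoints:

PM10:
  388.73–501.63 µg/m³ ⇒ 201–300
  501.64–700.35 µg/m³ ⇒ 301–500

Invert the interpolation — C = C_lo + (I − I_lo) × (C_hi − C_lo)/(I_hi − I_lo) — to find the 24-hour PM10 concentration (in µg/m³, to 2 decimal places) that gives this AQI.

AQI 231 lies in the 201–300 band, which corresponds to 388.73–501.63 µg/m³.
C = 388.73 + (231−201)×(501.63−388.73)/(300−201) = 388.73 + 30×112.90/99 ≈ 422.9421 µg/m³ → 422.94 µg/m³ to 2 dp.

422.94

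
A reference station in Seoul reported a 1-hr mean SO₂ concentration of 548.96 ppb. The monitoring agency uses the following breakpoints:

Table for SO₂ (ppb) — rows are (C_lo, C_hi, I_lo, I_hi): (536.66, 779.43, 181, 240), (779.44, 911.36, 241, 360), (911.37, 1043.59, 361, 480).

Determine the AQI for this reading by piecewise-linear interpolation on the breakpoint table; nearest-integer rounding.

184

SO₂ 548.96: bracket 536.66–779.43 → index 181–240; slope 59/242.77, offset 12.30.
AQI = 181 + 59/242.77·12.30 ≈ 183.99 ⇒ 184.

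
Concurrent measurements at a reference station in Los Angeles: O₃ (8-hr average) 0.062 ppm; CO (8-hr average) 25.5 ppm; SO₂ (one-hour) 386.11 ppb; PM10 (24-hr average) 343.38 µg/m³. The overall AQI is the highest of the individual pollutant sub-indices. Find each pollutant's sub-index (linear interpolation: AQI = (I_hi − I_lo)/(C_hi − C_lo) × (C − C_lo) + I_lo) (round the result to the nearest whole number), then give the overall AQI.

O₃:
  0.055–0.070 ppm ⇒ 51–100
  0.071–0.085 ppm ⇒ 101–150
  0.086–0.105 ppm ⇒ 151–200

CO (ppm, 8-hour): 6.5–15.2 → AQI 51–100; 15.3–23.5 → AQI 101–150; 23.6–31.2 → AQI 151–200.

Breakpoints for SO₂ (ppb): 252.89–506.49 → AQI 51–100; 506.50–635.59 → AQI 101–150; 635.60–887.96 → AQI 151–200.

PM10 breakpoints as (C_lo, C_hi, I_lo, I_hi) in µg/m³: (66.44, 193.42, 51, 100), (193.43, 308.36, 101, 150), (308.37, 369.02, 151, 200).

O₃: 0.062 ∈ [0.055, 0.070] ↔ index [51, 100].
51 + (0.062−0.055)·(100−51)/(0.070−0.055) = 51 + 0.007·49/0.015 ≈ 73.87, so AQI = 74.
CO: row 23.6–31.2 (AQI 151–200). (200−151)·(25.5−23.6)/(31.2−23.6) + 151 = 49·1.9/7.6 + 151 ≈ 163.25 → 163.
SO₂ 386.11: bracket 252.89–506.49 → index 51–100; slope 49/253.60, offset 133.22.
AQI = 51 + 49/253.60·133.22 ≈ 76.74 ⇒ 77.
PM10: 343.38 ∈ [308.37, 369.02] ↔ index [151, 200].
151 + (343.38−308.37)·(200−151)/(369.02−308.37) = 151 + 35.01·49/60.65 ≈ 179.29, so AQI = 179.
Sub-indices: O₃→74, CO→163, SO₂→77, PM10→179. Overall AQI = max = 179; dominant pollutant is PM10.
AQI 179: Unhealthy.

179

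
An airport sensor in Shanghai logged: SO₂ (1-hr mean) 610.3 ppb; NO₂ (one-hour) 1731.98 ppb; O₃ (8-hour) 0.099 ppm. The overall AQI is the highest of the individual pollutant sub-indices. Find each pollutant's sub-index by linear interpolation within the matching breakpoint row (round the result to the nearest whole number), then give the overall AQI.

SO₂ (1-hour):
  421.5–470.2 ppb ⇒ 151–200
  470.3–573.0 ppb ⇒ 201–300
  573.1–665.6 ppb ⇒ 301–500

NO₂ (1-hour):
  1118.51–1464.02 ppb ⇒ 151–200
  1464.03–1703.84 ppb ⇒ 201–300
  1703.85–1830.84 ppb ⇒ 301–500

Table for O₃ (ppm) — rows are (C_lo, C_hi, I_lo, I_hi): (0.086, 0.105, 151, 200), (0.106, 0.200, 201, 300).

381

SO₂: 610.3 ∈ [573.1, 665.6] ↔ index [301, 500].
301 + (610.3−573.1)·(500−301)/(665.6−573.1) = 301 + 37.2·199/92.5 ≈ 381.03, so AQI = 381.
NO₂: 1731.98 ∈ [1703.85, 1830.84] ↔ index [301, 500].
301 + (1731.98−1703.85)·(500−301)/(1830.84−1703.85) = 301 + 28.13·199/126.99 ≈ 345.08, so AQI = 345.
O₃: row 0.086–0.105 (AQI 151–200). (200−151)·(0.099−0.086)/(0.105−0.086) + 151 = 49·0.013/0.019 + 151 ≈ 184.53 → 185.
Sub-indices: SO₂→381, NO₂→345, O₃→185. Overall AQI = max = 381; dominant pollutant is SO₂.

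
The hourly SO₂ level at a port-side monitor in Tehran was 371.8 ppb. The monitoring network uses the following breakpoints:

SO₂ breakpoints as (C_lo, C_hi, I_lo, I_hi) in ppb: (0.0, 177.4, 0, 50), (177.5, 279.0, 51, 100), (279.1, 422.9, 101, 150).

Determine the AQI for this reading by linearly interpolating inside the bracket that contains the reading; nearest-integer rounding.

SO₂: row 279.1–422.9 (AQI 101–150). (150−101)·(371.8−279.1)/(422.9−279.1) + 101 = 49·92.7/143.8 + 101 ≈ 132.59 → 133.

133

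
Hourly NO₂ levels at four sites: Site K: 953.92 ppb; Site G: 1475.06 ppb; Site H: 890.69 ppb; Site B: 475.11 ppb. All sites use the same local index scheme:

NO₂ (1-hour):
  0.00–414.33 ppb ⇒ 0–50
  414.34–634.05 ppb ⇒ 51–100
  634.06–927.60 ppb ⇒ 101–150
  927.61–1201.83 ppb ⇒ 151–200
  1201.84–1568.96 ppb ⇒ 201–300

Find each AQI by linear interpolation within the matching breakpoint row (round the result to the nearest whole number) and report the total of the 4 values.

Site K: 953.92 lies in 927.61–1201.83, so I_lo=151, I_hi=200, C_lo=927.61, C_hi=1201.83.
(200−151)/(1201.83−927.61) × (953.92−927.61) + 151 = 49/274.22 × 26.31 + 151 ≈ 155.70 → 156.
Site G 1475.06: bracket 1201.84–1568.96 → index 201–300; slope 99/367.12, offset 273.22.
AQI = 201 + 99/367.12·273.22 ≈ 274.68 ⇒ 275.
Site H: 890.69 lies in 634.06–927.60, so I_lo=101, I_hi=150, C_lo=634.06, C_hi=927.60.
(150−101)/(927.60−634.06) × (890.69−634.06) + 101 = 49/293.54 × 256.63 + 101 ≈ 143.84 → 144.
Site B 475.11: bracket 414.34–634.05 → index 51–100; slope 49/219.71, offset 60.77.
AQI = 51 + 49/219.71·60.77 ≈ 64.55 ⇒ 65.
AQIs: Site K=156, Site G=275, Site H=144, Site B=65. Sum = 156 + 275 + 144 + 65 = 640.

640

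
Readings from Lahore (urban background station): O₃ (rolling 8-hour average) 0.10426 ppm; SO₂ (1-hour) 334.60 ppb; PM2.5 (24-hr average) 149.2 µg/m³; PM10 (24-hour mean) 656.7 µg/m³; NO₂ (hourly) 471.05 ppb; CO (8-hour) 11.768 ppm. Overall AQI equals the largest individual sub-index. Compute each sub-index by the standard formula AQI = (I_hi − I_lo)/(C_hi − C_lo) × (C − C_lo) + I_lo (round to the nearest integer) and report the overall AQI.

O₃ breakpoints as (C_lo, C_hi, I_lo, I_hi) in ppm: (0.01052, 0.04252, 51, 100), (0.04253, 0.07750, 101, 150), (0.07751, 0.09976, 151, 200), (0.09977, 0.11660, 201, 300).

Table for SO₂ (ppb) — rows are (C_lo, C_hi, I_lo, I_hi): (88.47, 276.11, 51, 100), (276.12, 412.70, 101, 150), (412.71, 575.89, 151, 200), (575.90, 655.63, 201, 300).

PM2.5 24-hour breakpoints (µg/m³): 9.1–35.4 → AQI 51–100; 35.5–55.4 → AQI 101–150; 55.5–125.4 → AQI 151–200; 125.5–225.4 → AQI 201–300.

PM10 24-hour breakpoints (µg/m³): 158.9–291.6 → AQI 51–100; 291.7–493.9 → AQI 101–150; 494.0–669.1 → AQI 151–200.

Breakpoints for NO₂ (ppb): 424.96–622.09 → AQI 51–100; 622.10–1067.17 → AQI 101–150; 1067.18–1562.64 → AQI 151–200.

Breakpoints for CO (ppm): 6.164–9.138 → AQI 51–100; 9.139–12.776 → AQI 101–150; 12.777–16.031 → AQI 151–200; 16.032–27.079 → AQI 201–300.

227

O₃: 0.10426 ∈ [0.09977, 0.11660] ↔ index [201, 300].
201 + (0.10426−0.09977)·(300−201)/(0.11660−0.09977) = 201 + 0.00449·99/0.01683 ≈ 227.41, so AQI = 227.
SO₂: row 276.12–412.70 (AQI 101–150). (150−101)·(334.60−276.12)/(412.70−276.12) + 101 = 49·58.48/136.58 + 101 ≈ 121.98 → 122.
PM2.5: 149.2 lies in 125.5–225.4, so I_lo=201, I_hi=300, C_lo=125.5, C_hi=225.4.
(300−201)/(225.4−125.5) × (149.2−125.5) + 201 = 99/99.9 × 23.7 + 201 ≈ 224.49 → 224.
PM10: row 494.0–669.1 (AQI 151–200). (200−151)·(656.7−494.0)/(669.1−494.0) + 151 = 49·162.7/175.1 + 151 ≈ 196.53 → 197.
NO₂: row 424.96–622.09 (AQI 51–100). (100−51)·(471.05−424.96)/(622.09−424.96) + 51 = 49·46.09/197.13 + 51 ≈ 62.46 → 62.
CO: 11.768 lies in 9.139–12.776, so I_lo=101, I_hi=150, C_lo=9.139, C_hi=12.776.
(150−101)/(12.776−9.139) × (11.768−9.139) + 101 = 49/3.637 × 2.629 + 101 ≈ 136.42 → 136.
Sub-indices: O₃→227, SO₂→122, PM2.5→224, PM10→197, NO₂→62, CO→136. Overall AQI = max = 227; dominant pollutant is O₃.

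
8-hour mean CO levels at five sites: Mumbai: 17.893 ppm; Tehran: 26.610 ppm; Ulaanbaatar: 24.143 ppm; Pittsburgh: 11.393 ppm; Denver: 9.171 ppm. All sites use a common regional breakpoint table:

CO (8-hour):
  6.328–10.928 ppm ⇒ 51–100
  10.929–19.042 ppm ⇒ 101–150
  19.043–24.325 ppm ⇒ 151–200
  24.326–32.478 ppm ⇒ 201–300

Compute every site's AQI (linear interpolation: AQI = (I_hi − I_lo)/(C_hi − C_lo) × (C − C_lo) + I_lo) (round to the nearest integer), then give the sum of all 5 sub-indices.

755

Mumbai 17.893: bracket 10.929–19.042 → index 101–150; slope 49/8.113, offset 6.964.
AQI = 101 + 49/8.113·6.964 ≈ 143.06 ⇒ 143.
Tehran 26.610: bracket 24.326–32.478 → index 201–300; slope 99/8.152, offset 2.284.
AQI = 201 + 99/8.152·2.284 ≈ 228.74 ⇒ 229.
Ulaanbaatar: 24.143 lies in 19.043–24.325, so I_lo=151, I_hi=200, C_lo=19.043, C_hi=24.325.
(200−151)/(24.325−19.043) × (24.143−19.043) + 151 = 49/5.282 × 5.100 + 151 ≈ 198.31 → 198.
Pittsburgh: row 10.929–19.042 (AQI 101–150). (150−101)·(11.393−10.929)/(19.042−10.929) + 101 = 49·0.464/8.113 + 101 ≈ 103.80 → 104.
Denver: row 6.328–10.928 (AQI 51–100). (100−51)·(9.171−6.328)/(10.928−6.328) + 51 = 49·2.843/4.600 + 51 ≈ 81.28 → 81.
AQIs: Mumbai=143, Tehran=229, Ulaanbaatar=198, Pittsburgh=104, Denver=81. Sum = 143 + 229 + 198 + 104 + 81 = 755.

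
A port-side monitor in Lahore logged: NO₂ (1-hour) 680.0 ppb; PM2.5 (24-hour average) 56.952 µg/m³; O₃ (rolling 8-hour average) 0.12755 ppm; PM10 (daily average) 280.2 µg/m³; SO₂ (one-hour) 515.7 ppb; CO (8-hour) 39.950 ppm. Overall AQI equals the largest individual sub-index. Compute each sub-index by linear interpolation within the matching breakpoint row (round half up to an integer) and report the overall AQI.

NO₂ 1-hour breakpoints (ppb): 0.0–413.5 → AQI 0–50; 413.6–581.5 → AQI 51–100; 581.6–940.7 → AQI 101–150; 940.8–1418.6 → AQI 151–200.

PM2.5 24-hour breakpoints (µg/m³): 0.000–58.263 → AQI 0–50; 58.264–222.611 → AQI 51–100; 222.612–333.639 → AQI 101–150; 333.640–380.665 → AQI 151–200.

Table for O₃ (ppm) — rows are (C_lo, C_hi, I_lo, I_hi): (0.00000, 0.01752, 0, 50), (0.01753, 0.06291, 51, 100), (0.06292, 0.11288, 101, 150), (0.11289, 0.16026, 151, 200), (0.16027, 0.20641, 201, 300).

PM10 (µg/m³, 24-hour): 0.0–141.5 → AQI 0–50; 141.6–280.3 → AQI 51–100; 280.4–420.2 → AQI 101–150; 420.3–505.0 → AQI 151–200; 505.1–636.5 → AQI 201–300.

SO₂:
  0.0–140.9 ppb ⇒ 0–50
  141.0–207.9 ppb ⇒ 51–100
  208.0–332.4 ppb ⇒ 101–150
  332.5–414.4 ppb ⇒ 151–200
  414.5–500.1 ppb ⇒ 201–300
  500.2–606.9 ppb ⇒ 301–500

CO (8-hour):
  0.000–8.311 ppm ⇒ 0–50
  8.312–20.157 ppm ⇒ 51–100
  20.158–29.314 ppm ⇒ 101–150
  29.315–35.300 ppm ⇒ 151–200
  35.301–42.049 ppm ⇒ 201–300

330

NO₂: 680.0 lies in 581.6–940.7, so I_lo=101, I_hi=150, C_lo=581.6, C_hi=940.7.
(150−101)/(940.7−581.6) × (680.0−581.6) + 101 = 49/359.1 × 98.4 + 101 ≈ 114.43 → 114.
PM2.5: row 0.000–58.263 (AQI 0–50). (50−0)·(56.952−0.000)/(58.263−0.000) + 0 = 50·56.952/58.263 + 0 ≈ 48.87 → 49.
O₃: 0.12755 lies in 0.11289–0.16026, so I_lo=151, I_hi=200, C_lo=0.11289, C_hi=0.16026.
(200−151)/(0.16026−0.11289) × (0.12755−0.11289) + 151 = 49/0.04737 × 0.01466 + 151 ≈ 166.16 → 166.
PM10 280.2: bracket 141.6–280.3 → index 51–100; slope 49/138.7, offset 138.6.
AQI = 51 + 49/138.7·138.6 ≈ 99.96 ⇒ 100.
SO₂: 515.7 ∈ [500.2, 606.9] ↔ index [301, 500].
301 + (515.7−500.2)·(500−301)/(606.9−500.2) = 301 + 15.5·199/106.7 ≈ 329.91, so AQI = 330.
CO: row 35.301–42.049 (AQI 201–300). (300−201)·(39.950−35.301)/(42.049−35.301) + 201 = 99·4.649/6.748 + 201 ≈ 269.21 → 269.
Sub-indices: NO₂→114, PM2.5→49, O₃→166, PM10→100, SO₂→330, CO→269. Overall AQI = max = 330; dominant pollutant is SO₂.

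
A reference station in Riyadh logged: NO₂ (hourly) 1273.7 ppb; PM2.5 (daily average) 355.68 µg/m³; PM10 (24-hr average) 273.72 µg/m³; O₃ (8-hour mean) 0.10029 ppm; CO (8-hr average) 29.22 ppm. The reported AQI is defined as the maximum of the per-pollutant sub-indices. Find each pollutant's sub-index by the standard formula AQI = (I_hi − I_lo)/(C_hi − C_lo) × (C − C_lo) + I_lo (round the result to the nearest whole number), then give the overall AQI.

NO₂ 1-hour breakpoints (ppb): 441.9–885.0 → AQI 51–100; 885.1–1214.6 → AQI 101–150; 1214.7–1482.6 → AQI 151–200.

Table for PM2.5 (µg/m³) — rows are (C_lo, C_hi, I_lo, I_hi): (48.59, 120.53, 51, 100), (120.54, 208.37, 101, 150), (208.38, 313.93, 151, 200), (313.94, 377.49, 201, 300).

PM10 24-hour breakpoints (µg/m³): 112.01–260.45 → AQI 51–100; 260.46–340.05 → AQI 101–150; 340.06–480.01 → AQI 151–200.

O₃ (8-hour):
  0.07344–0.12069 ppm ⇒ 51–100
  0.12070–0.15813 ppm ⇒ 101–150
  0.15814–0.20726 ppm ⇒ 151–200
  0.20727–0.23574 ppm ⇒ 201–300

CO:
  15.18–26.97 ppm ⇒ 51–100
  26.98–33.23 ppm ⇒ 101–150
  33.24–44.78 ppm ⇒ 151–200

266

NO₂ 1273.7: bracket 1214.7–1482.6 → index 151–200; slope 49/267.9, offset 59.0.
AQI = 151 + 49/267.9·59.0 ≈ 161.79 ⇒ 162.
PM2.5 355.68: bracket 313.94–377.49 → index 201–300; slope 99/63.55, offset 41.74.
AQI = 201 + 99/63.55·41.74 ≈ 266.02 ⇒ 266.
PM10: 273.72 lies in 260.46–340.05, so I_lo=101, I_hi=150, C_lo=260.46, C_hi=340.05.
(150−101)/(340.05−260.46) × (273.72−260.46) + 101 = 49/79.59 × 13.26 + 101 ≈ 109.16 → 109.
O₃: row 0.07344–0.12069 (AQI 51–100). (100−51)·(0.10029−0.07344)/(0.12069−0.07344) + 51 = 49·0.02685/0.04725 + 51 ≈ 78.84 → 79.
CO: 29.22 lies in 26.98–33.23, so I_lo=101, I_hi=150, C_lo=26.98, C_hi=33.23.
(150−101)/(33.23−26.98) × (29.22−26.98) + 101 = 49/6.25 × 2.24 + 101 ≈ 118.56 → 119.
Sub-indices: NO₂→162, PM2.5→266, PM10→109, O₃→79, CO→119. Overall AQI = max = 266; dominant pollutant is PM2.5.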